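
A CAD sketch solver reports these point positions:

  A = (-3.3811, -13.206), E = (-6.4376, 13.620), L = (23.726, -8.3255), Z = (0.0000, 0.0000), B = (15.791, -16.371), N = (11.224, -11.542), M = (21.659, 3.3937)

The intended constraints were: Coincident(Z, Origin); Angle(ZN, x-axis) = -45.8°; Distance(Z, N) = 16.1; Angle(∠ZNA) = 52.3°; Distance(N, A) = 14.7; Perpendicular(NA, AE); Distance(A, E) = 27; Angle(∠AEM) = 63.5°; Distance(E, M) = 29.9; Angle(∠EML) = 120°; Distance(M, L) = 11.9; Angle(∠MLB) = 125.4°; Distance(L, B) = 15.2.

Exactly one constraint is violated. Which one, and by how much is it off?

Distance(L, B) = 15.2 — off by 3.90.

Z = (0.00, 0.00) ✓; ZN at -45.80° ✓; |ZN| = 16.10 ✓; ∠ZNA = 52.30° ✓; |NA| = 14.70 ✓; ∠(NA, AE) = 90.00° ✓; |AE| = 27.00 ✓; ∠AEM = 63.50° ✓; |EM| = 29.90 ✓; ∠EML = 120.0° ✓; |ML| = 11.90 ✓; ∠MLB = 125.4° ✓; |LB| = 11.30 ✗.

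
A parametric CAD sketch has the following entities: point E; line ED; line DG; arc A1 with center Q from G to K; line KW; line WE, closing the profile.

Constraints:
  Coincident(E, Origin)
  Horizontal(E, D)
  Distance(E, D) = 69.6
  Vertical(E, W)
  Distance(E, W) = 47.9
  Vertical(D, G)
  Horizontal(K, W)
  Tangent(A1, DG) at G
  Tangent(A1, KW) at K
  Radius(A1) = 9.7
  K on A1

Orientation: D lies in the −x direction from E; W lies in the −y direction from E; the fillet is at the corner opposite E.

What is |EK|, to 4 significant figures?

76.70

E is at the origin; E and D share the same y with |ED| = 69.6 and D on the −x side, so D = (-69.60, 0.000). E and W share the same x with |EW| = 47.9 and W on the −y side, so W = (0.000, -47.90). The virtual corner opposite E is at (-69.60, -47.90). Tangency of A1 to DG means the radius QG is perpendicular to DG and since A1 is tangent to KW there, QK ⟂ KW, with radius 9.7, so the center Q sits 9.7 in from both sides at Q = (-59.90, -38.20). That places the tangent points at G = (-69.60, -38.20) on DG and K = (-59.90, -47.90) on KW. Then |EK| = |K − E| = 76.70.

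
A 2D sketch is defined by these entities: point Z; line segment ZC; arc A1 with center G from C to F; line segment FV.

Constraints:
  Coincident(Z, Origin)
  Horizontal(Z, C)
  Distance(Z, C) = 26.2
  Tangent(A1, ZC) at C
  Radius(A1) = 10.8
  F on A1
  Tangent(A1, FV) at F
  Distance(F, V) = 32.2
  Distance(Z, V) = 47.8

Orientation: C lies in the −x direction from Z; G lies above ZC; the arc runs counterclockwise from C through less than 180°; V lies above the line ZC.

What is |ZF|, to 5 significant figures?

19.521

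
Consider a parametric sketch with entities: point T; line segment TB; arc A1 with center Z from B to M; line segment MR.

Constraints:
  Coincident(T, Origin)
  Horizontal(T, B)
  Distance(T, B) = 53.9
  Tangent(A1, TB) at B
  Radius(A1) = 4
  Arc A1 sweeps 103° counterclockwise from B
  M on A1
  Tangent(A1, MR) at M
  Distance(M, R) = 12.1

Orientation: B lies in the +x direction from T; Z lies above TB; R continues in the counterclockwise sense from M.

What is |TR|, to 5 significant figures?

57.549

On A1, B sits at bearing -90° from Z; a 103° counterclockwise sweep puts M at bearing 13°, so M = Z + 4.0·(cos 13°, sin 13°) = (57.797, 4.8998). The tangent condition forces ZM to be normal to MR, so MR runs along (−sin 13°, cos 13°); with |MR| = 12.1, R = (55.076, 16.690). Then |TR| = |R − T| = 57.549.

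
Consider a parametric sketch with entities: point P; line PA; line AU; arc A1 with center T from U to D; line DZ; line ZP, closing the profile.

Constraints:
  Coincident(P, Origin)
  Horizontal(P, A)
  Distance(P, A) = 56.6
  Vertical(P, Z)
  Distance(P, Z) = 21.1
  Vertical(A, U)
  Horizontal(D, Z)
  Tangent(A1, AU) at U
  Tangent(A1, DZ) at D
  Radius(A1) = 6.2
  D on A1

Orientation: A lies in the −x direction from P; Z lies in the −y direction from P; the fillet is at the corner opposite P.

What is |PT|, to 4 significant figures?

52.56

P is at the origin; P and A share the same y with |PA| = 56.6 and A on the −x side, so A = (-56.60, 0.000). P and Z share the same x with |PZ| = 21.1 and Z on the −y side, so Z = (0.000, -21.10). The virtual corner opposite P is at (-56.60, -21.10). Tangency of A1 to AU means the radius TU is perpendicular to AU and the tangent condition forces TD to be normal to DZ, with radius 6.2, so the center T sits 6.2 in from both sides at T = (-50.40, -14.90). Then |PT| = |T − P| = 52.56.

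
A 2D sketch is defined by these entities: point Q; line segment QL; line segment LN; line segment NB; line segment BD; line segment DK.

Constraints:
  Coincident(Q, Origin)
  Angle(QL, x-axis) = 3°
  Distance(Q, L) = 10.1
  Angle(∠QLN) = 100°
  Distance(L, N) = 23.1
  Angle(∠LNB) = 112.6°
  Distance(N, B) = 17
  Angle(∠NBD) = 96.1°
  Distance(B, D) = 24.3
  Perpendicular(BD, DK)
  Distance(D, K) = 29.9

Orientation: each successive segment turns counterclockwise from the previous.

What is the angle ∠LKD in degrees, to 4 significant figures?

71.96°

Q is at the origin; QL runs at 3.0° with length 10.1, so L = (10.09, 0.5286). ∠QLN = 100.0° gives LN at 83.00° from the x-axis; with |LN| = 23.1, N = (12.90, 23.46). ∠LNB = 112.6° gives NB at 150.4° from the x-axis; with |NB| = 17.0, B = (-1.880, 31.85). ∠NBD = 96.1° gives BD at -125.7° from the x-axis; with |BD| = 24.3, D = (-16.06, 12.12). BD is perpendicular to DK, so DK runs at -35.70°; with |DK| = 29.9, K = (8.221, -5.328). Then cos ∠LKD = KL·KD / (|KL||KD|), giving 71.96°.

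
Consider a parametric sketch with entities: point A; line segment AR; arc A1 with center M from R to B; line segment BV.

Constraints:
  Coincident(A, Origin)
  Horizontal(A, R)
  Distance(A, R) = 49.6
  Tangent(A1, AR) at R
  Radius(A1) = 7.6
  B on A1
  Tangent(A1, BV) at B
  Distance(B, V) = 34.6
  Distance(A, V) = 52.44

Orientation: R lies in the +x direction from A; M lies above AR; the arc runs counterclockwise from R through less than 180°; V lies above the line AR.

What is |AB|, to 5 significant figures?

56.939

Checks: |MB| = 7.600 ✓; ∠(MB, BV) = 90.00° ✓; |BV| = 34.60 ✓; |AV| = 52.44 ✓.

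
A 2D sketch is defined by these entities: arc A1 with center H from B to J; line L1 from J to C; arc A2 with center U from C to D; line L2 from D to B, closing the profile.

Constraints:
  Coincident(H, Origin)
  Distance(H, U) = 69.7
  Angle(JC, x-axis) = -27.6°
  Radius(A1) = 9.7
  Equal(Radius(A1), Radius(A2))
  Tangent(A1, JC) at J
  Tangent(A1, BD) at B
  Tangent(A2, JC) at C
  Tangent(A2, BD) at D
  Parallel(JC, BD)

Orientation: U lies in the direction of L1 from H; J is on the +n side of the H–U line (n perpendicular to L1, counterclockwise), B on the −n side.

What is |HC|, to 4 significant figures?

70.37

Tangency of A1 to both parallel lines with radius 9.7 puts J and B at H ± 9.7·n: J = (4.494, 8.596), B = (-4.494, -8.596). Equal radii place C and D the same way about U: C = U + 9.7·n = (66.26, -23.70), D = U − 9.7·n = (57.27, -40.89). Then |HC| = |C − H| = 70.37.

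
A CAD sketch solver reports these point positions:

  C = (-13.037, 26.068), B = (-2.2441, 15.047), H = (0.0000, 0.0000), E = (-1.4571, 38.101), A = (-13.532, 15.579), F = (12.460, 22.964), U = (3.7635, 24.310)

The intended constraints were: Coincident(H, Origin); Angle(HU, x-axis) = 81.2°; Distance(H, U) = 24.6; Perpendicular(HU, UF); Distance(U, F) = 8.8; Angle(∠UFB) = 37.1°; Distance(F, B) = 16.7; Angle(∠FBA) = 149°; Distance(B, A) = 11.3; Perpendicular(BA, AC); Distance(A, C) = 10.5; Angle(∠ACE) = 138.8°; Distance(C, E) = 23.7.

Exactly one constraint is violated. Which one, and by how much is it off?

Distance(C, E) = 23.7 — off by 7.00.

H = (0.00, 0.00) ✓; HU at 81.20° ✓; |HU| = 24.60 ✓; ∠(HU, UF) = 90.00° ✓; |UF| = 8.800 ✓; ∠UFB = 37.10° ✓; |FB| = 16.70 ✓; ∠FBA = 149.0° ✓; |BA| = 11.30 ✓; ∠(BA, AC) = 90.00° ✓; |AC| = 10.50 ✓; ∠ACE = 138.8° ✓; |CE| = 16.70 ✗.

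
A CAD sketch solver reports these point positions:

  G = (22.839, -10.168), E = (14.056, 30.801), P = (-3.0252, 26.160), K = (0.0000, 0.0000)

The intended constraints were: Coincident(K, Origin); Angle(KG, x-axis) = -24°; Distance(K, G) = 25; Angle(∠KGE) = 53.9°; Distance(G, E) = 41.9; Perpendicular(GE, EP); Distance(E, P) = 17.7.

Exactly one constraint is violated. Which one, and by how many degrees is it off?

Perpendicular(GE, EP) — off by 3.10°.

K = (0.00, 0.00) ✓; KG at -24.00° ✓; |KG| = 25.00 ✓; ∠KGE = 53.90° ✓; |GE| = 41.90 ✓; ∠(GE, EP) = 93.10° ✗; |EP| = 17.70 ✓.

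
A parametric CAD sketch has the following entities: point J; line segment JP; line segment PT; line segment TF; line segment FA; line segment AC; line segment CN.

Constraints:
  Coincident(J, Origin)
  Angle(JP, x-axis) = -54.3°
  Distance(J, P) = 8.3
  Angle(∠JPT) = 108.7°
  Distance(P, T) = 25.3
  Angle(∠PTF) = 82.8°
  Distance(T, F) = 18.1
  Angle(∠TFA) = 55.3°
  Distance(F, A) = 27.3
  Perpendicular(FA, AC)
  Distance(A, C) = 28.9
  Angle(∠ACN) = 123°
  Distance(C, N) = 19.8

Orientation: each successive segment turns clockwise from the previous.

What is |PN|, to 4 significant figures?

45.59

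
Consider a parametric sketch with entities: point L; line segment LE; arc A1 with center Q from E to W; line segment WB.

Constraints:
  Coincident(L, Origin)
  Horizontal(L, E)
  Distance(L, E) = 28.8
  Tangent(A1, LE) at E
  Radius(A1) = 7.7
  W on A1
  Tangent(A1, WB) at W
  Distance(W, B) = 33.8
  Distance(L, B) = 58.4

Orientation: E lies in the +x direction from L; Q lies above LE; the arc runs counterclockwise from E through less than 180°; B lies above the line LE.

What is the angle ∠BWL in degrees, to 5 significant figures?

111.44°

L is at the origin; LE is horizontal with |LE| = 28.8 and E on the +x side, so E = (28.800, 0.0000). A1 meets LE tangentially, so QE is at right angles to LE, so Q = E + (0, 7.7) = (28.800, 7.7000). Since QW ⟂ WB (tangency), |QB| = √(7.7² + 33.8²) = 34.666 regardless of where W sits on A1. So B lies on both circle(L, 58.4) and circle(Q, 34.666); the above-LE intersection is B = (43.300, 39.188). W is the foot of the tangent from B: W = (36.335, 6.1133).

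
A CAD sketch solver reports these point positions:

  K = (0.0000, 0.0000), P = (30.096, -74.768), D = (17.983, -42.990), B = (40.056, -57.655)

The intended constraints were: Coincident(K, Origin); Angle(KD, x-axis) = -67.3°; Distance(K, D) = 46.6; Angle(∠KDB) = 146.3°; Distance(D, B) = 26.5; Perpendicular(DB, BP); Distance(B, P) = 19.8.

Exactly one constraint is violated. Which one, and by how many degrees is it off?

Perpendicular(DB, BP) — off by 3.40°.

K = (0.00, 0.00) ✓; KD at -67.30° ✓; |KD| = 46.60 ✓; ∠KDB = 146.3° ✓; |DB| = 26.50 ✓; ∠(DB, BP) = 86.60° ✗; |BP| = 19.80 ✓.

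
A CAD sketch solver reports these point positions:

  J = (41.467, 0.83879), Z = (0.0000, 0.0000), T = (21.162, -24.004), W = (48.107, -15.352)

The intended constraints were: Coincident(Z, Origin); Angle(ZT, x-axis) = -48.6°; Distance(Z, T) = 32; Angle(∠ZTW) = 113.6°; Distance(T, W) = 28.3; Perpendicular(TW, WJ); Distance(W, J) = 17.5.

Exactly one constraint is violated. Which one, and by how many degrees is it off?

Perpendicular(TW, WJ) — off by 4.50°.

Z = (0.00, 0.00) ✓; ZT at -48.60° ✓; |ZT| = 32.00 ✓; ∠ZTW = 113.6° ✓; |TW| = 28.30 ✓; ∠(TW, WJ) = 94.50° ✗; |WJ| = 17.50 ✓.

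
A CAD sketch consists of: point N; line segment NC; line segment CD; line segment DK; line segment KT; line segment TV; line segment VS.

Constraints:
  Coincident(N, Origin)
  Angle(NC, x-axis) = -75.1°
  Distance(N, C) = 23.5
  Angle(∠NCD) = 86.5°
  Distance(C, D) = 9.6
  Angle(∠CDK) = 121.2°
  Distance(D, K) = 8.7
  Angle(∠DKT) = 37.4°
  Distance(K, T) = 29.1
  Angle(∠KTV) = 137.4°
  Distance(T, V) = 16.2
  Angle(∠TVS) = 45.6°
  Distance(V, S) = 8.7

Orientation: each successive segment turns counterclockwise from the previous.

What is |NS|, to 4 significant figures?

40.67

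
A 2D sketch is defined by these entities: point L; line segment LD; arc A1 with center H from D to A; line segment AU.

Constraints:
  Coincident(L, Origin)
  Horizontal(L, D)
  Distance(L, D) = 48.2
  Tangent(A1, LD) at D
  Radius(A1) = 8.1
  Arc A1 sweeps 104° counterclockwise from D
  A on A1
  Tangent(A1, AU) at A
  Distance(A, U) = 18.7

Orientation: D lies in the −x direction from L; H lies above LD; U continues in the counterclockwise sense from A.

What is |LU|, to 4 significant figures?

52.99

On A1, D sits at bearing -90° from H; a 104° counterclockwise sweep puts A at bearing 14°, so A = H + 8.1·(cos 14°, sin 14°) = (-40.34, 10.06). Since A1 is tangent to AU there, HA ⟂ AU, so AU runs along (−sin 14°, cos 14°); with |AU| = 18.7, U = (-44.86, 28.20). Then |LU| = |U − L| = 52.99.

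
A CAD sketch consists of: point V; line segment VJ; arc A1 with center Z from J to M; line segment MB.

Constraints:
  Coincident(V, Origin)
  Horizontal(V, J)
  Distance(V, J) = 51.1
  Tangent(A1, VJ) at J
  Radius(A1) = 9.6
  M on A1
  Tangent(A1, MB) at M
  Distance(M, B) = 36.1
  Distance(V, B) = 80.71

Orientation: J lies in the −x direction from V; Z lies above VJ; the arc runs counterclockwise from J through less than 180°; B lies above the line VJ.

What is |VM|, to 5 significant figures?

46.899

Checks: |ZM| = 9.600 ✓; ∠(ZM, MB) = 90.00° ✓; |MB| = 36.10 ✓; |VB| = 80.71 ✓.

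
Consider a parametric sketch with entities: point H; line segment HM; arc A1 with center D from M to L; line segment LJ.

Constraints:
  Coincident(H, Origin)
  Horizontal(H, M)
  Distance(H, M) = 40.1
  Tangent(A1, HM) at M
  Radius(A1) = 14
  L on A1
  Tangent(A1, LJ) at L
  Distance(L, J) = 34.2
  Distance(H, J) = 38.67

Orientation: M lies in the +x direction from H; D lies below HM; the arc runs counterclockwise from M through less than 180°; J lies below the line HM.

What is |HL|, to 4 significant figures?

28.79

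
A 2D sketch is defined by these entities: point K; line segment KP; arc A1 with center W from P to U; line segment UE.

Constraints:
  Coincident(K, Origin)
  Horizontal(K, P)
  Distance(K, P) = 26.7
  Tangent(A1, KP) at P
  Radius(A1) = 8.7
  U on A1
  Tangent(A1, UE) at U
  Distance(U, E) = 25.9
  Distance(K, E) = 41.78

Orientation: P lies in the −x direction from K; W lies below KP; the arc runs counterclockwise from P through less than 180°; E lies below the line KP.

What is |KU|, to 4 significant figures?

36.67

Checks: |WU| = 8.700 ✓; ∠(WU, UE) = 90.00° ✓; |UE| = 25.90 ✓; |KE| = 41.78 ✓.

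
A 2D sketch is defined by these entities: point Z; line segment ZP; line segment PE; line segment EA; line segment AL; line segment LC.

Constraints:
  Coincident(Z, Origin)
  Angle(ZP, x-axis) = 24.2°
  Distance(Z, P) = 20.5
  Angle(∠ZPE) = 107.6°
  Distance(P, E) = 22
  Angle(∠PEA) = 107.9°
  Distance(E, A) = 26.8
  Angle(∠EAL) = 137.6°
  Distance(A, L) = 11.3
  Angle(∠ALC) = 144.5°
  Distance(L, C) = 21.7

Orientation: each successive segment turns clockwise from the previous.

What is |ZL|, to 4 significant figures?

35.66

Z is at the origin; ZP runs at 24.2° with length 20.5, so P = (18.70, 8.403). ∠ZPE = 107.6° gives PE at -48.20° from the x-axis; with |PE| = 22.0, E = (33.36, -7.997). ∠PEA = 107.9° gives EA at -120.3° from the x-axis; with |EA| = 26.8, A = (19.84, -31.14). ∠EAL = 137.6° gives AL at -162.7° from the x-axis; with |AL| = 11.3, L = (9.052, -34.50). Then |ZL| = |L − Z| = 35.66.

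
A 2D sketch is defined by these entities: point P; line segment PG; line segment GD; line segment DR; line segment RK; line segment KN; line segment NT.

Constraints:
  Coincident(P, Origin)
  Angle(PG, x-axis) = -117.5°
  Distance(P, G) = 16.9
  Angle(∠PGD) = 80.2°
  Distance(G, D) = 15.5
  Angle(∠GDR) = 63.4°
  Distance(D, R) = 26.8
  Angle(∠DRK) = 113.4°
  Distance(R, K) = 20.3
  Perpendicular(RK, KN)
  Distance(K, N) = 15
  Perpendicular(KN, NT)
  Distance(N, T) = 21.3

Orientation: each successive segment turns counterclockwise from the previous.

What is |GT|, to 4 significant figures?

10.50

P is at the origin; PG runs at -117.5° with length 16.9, so G = (-7.804, -14.99). ∠PGD = 80.2° gives GD at -17.70° from the x-axis; with |GD| = 15.5, D = (6.963, -19.70). ∠GDR = 63.4° gives DR at 98.90° from the x-axis; with |DR| = 26.8, R = (2.816, 6.774). ∠DRK = 113.4° gives RK at 165.5° from the x-axis; with |RK| = 20.3, K = (-16.84, 11.86). The perpendicularity gives KN at right angles to RK, so KN runs at -104.5°; with |KN| = 15.0, N = (-20.59, -2.665). KN ⟂ NT, so NT runs at -14.50°; with |NT| = 21.3, T = (0.02891, -7.998). Then |GT| = |T − G| = 10.50.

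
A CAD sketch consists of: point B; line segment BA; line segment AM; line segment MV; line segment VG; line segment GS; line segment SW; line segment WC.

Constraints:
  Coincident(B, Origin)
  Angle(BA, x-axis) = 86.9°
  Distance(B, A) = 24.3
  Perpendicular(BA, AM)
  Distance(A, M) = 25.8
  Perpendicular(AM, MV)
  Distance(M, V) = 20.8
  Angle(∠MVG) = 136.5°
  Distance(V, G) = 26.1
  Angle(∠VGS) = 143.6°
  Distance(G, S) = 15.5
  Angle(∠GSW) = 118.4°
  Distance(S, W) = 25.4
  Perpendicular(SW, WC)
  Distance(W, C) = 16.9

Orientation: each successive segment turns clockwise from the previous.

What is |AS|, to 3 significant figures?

43.1

B is at the origin; BA runs at 86.9° with length 24.3, so A = (1.31, 24.3). The perpendicularity gives AM at right angles to BA, so AM runs at -3.10°; with |AM| = 25.8, M = (27.1, 22.9). AM ⟂ MV, so MV runs at -93.1°; with |MV| = 20.8, V = (26.0, 2.10). ∠MVG = 136.5° gives VG at -137° from the x-axis; with |VG| = 26.1, G = (6.99, -15.8). ∠VGS = 143.6° gives GS at -173° from the x-axis; with |GS| = 15.5, S = (-8.40, -17.7). Then |AS| = |S − A| = 43.1.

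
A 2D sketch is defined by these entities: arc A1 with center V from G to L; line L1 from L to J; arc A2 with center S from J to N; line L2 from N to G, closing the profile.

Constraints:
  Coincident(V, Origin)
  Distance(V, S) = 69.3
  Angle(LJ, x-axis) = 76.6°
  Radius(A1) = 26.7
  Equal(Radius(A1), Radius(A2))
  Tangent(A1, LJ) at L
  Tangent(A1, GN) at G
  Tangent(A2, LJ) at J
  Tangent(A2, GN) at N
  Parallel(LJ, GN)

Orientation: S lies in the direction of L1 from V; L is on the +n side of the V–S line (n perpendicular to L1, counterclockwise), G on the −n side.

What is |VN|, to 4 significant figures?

74.27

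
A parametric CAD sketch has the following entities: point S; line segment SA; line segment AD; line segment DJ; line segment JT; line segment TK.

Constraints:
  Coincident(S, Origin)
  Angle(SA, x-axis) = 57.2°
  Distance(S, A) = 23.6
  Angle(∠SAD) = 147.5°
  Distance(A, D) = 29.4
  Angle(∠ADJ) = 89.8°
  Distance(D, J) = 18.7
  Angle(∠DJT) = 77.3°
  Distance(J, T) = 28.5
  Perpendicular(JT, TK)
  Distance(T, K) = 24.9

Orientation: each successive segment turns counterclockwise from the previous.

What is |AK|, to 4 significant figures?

13.89

S is at the origin; SA runs at 57.2° with length 23.6, so A = (12.78, 19.84). ∠SAD = 147.5° gives AD at 89.70° from the x-axis; with |AD| = 29.4, D = (12.94, 49.24). ∠ADJ = 89.8° gives DJ at 179.9° from the x-axis; with |DJ| = 18.7, J = (-5.762, 49.27). ∠DJT = 77.3° gives JT at -77.40° from the x-axis; with |JT| = 28.5, T = (0.4554, 21.46). The perpendicularity gives TK at right angles to JT, so TK runs at 12.60°; with |TK| = 24.9, K = (24.76, 26.89). Then |AK| = |K − A| = 13.89.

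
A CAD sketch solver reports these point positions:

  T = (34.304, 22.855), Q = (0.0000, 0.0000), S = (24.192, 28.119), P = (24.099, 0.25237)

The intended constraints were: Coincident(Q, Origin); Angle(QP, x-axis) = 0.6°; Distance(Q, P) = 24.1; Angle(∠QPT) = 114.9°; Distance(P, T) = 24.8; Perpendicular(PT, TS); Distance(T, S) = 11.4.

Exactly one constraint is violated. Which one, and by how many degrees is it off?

Perpendicular(PT, TS) — off by 3.20°.

Q = (0.00, 0.00) ✓; QP at 0.6000° ✓; |QP| = 24.10 ✓; ∠QPT = 114.9° ✓; |PT| = 24.80 ✓; ∠(PT, TS) = 86.80° ✗; |TS| = 11.40 ✓.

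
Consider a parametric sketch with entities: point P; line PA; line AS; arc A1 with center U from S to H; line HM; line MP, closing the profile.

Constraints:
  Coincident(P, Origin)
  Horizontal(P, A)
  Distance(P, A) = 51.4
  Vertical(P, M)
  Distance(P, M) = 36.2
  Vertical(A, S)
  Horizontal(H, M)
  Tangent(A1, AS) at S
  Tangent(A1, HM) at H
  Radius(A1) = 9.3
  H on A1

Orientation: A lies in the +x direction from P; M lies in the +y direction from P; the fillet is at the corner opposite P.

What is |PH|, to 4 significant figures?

55.52

The virtual corner opposite P is at (51.40, 36.20). Tangency of A1 to AS means the radius US is perpendicular to AS and the tangent condition forces UH to be normal to HM, with radius 9.3, so the center U sits 9.3 in from both sides at U = (42.10, 26.90). That places the tangent points at S = (51.40, 26.90) on AS and H = (42.10, 36.20) on HM. Then |PH| = |H − P| = 55.52.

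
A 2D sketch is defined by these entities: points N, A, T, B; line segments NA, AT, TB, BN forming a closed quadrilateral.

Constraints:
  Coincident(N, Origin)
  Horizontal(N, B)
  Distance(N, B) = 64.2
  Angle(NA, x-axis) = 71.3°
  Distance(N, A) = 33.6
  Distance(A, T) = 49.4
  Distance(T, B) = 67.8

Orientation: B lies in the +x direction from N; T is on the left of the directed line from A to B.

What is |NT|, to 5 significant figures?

80.583

Checks: |AT| = 49.40 ✓; |TB| = 67.80 ✓.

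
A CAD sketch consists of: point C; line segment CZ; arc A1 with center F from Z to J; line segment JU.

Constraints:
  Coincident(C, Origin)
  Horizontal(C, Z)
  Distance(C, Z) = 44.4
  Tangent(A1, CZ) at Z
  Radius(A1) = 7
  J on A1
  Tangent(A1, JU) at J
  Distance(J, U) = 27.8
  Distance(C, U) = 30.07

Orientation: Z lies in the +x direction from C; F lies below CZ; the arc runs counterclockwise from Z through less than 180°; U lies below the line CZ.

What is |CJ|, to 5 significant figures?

39.390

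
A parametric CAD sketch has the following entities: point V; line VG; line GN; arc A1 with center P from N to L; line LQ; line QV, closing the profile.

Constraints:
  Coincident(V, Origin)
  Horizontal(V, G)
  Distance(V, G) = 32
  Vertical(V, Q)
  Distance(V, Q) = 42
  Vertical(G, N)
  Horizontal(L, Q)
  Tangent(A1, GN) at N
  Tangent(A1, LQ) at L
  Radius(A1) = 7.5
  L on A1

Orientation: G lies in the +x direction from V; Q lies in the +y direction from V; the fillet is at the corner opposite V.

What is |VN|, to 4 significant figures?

47.06

V is at the origin; V and G share the same y with |VG| = 32.0 and G on the +x side, so G = (32.00, 0.000). VQ is vertical with |VQ| = 42.0 and Q on the +y side, so Q = (0.000, 42.00). The virtual corner opposite V is at (32.00, 42.00). Tangency of A1 to GN means the radius PN is perpendicular to GN and the tangent condition forces PL to be normal to LQ, with radius 7.5, so the center P sits 7.5 in from both sides at P = (24.50, 34.50). That places the tangent points at N = (32.00, 34.50) on GN and L = (24.50, 42.00) on LQ. Then |VN| = |N − V| = 47.06.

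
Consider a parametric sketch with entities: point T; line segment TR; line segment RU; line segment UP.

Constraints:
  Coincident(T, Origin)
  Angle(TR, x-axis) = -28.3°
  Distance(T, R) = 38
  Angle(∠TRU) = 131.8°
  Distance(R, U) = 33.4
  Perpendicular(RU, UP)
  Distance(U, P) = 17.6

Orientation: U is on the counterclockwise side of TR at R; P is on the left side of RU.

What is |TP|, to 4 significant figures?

59.70

T is at the origin; TR runs at -28.3° with length 38.0, so R = 38.0·(cos -28.3°, sin -28.3°) = (33.46, -18.02). ∠TRU = 131.8°, so RU runs at -28.3° + (180° − 131.8°) = 19.90° from the x-axis; with |RU| = 33.4, U = R + 33.4·(cos 19.90°, sin 19.90°) = (64.86, -6.647). RU is perpendicular to UP; with |UP| = 17.6 on the left of RU, P = U + 17.6·(-0.3404, 0.9403) = (58.87, 9.902). Then |TP| = |P − T| = 59.70.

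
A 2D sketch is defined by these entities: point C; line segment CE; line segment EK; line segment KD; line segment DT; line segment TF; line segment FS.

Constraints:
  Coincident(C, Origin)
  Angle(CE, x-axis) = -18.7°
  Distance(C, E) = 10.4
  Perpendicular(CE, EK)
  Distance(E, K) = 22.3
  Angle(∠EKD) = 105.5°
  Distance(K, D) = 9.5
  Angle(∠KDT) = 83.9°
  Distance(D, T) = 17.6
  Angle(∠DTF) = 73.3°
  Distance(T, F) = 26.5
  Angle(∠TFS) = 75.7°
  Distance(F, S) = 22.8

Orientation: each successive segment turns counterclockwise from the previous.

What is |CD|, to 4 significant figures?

24.87

The perpendicularity gives EK at right angles to CE, so EK runs at 71.30°; with |EK| = 22.3, K = (17.00, 17.79). ∠EKD = 105.5° gives KD at 145.8° from the x-axis; with |KD| = 9.5, D = (9.143, 23.13). Then |CD| = |D − C| = 24.87.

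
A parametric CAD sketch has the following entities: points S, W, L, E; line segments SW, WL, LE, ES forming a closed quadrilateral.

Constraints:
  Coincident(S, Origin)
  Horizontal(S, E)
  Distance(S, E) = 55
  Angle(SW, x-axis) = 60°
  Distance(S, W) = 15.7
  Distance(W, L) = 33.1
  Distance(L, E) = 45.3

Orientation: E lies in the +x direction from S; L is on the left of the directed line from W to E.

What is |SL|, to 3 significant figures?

48.5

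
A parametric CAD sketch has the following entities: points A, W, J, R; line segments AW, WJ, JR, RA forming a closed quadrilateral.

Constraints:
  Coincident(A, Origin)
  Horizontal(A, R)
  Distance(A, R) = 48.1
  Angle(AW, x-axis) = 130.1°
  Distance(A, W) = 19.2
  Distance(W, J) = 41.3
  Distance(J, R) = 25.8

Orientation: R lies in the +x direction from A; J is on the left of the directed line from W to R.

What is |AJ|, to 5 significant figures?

33.587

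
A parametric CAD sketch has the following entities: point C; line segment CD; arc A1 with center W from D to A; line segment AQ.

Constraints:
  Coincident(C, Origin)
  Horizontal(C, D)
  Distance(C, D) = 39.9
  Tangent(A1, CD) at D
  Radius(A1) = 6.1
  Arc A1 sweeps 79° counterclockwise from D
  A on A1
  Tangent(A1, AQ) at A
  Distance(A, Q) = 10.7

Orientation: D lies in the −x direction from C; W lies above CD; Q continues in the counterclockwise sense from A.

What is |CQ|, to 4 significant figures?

35.41

C is at the origin; C and D share the same y with |CD| = 39.9 and D on the −x side, so D = (-39.90, 0.000). The tangent condition forces WD to be normal to CD, so W = D + (0, 6.1) = (-39.90, 6.100). On A1, D sits at bearing -90° from W; a 79° counterclockwise sweep puts A at bearing -11°, so A = W + 6.1·(cos -11°, sin -11°) = (-33.91, 4.936). A1 meets AQ tangentially, so WA is at right angles to AQ, so AQ runs along (−sin -11°, cos -11°); with |AQ| = 10.7, Q = (-31.87, 15.44). Then |CQ| = |Q − C| = 35.41.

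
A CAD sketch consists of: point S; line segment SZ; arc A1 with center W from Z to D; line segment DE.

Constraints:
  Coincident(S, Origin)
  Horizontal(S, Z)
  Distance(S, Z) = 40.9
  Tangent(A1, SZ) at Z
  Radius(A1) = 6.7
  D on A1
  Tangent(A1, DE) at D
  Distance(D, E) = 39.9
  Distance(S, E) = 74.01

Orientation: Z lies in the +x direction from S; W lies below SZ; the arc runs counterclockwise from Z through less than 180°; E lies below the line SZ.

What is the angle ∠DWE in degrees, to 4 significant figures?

80.47°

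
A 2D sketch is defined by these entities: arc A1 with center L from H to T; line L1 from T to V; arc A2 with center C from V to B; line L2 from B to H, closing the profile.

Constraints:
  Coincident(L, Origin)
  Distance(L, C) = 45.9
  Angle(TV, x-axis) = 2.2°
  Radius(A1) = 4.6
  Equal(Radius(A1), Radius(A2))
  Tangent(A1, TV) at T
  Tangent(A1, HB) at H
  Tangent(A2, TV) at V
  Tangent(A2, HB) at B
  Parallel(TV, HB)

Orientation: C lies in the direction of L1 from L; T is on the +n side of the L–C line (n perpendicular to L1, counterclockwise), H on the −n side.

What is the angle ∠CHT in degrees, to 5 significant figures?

84.277°

The slot axis is L1's direction at 2.2°, so u = (cos 2.2°, sin 2.2°) = (0.99926, 0.038388) and n = (−sin 2.2°, cos 2.2°) = (-0.038388, 0.99926). L is at the origin and C lies 45.9 along u from L, so C = 45.9·u = (45.866, 1.7620). Tangency of A1 to both parallel lines with radius 4.6 puts T and H at L ± 4.6·n: T = (-0.17658, 4.5966), H = (0.17658, -4.5966). Then cos ∠CHT = HC·HT / (|HC||HT|), giving 84.277°.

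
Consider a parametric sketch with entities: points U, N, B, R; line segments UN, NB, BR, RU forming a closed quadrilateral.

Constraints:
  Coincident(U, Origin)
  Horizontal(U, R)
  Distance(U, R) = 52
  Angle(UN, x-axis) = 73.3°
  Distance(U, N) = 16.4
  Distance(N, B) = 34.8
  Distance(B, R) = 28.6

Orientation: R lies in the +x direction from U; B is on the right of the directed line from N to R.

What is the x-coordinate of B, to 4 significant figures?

25.97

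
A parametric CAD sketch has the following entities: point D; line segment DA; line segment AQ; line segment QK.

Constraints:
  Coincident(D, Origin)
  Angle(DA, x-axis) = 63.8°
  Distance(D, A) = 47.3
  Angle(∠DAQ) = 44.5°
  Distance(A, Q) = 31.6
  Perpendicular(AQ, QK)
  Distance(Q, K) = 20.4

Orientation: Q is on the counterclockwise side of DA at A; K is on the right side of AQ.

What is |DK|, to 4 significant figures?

53.60

∠DAQ = 44.5°, so AQ runs at 63.8° + (180° − 44.5°) = 199.3° from the x-axis; with |AQ| = 31.6, Q = A + 31.6·(cos 199.3°, sin 199.3°) = (-8.941, 32.00). AQ ⟂ QK; with |QK| = 20.4 on the right of AQ, K = Q + 20.4·(-0.3305, 0.9438) = (-15.68, 51.25). Then |DK| = |K − D| = 53.60.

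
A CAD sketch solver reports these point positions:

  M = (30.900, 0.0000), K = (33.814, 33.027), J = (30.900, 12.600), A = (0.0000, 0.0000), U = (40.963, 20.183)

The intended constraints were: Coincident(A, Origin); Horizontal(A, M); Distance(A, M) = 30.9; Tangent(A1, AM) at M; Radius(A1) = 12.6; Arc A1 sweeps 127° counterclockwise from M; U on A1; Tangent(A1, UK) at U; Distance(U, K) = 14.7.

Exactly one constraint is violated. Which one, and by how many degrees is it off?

Tangent(A1, UK) at U — off by 7.90°.

A = (0.00, 0.00) ✓; A.y = 0.00, M.y = 0.00 ✓; |AM| = 30.90 ✓; ∠(JM, MA) = 90.00° ✓; |JM| = 12.60 ✓; bearing(J→U) − bearing(J→M) = 127.0° ✓; |JU| = 12.60 ✓; ∠(JU, UK) = 97.90° ✗; |UK| = 14.70 ✓.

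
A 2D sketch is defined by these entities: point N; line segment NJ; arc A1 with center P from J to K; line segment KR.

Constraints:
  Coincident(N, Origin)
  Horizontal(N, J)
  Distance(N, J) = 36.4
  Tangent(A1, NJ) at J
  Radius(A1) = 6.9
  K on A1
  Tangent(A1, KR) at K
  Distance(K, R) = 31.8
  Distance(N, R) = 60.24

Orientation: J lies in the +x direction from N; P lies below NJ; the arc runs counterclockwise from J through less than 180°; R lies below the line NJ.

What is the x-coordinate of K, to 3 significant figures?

30.5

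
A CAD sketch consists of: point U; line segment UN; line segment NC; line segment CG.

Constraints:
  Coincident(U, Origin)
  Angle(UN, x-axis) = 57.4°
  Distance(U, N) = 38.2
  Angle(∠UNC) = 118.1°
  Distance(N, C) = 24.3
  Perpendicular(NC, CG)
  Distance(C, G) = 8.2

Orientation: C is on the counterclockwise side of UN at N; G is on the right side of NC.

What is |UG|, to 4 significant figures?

59.53

U is at the origin; UN runs at 57.4° with length 38.2, so N = 38.2·(cos 57.4°, sin 57.4°) = (20.58, 32.18). ∠UNC = 118.1°, so NC runs at 57.4° + (180° − 118.1°) = 119.3° from the x-axis; with |NC| = 24.3, C = N + 24.3·(cos 119.3°, sin 119.3°) = (8.689, 53.37). The perpendicularity gives CG at right angles to NC; with |CG| = 8.2 on the right of NC, G = C + 8.2·(0.8721, 0.4894) = (15.84, 57.39). Then |UG| = |G − U| = 59.53.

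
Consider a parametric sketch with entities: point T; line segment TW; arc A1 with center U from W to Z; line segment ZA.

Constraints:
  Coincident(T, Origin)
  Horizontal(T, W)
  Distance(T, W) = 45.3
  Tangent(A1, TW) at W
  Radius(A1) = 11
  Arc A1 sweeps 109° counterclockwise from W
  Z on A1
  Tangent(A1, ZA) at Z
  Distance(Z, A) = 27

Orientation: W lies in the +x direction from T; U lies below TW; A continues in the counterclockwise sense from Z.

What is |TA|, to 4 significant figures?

59.31

T is at the origin; TW is horizontal with |TW| = 45.3 and W on the +x side, so W = (45.30, 0.000). Tangency of A1 to TW means the radius UW is perpendicular to TW, so U = W + (0, -11) = (45.30, -11.00). On A1, W sits at bearing 90° from U; a 109° counterclockwise sweep puts Z at bearing 199°, so Z = U + 11.0·(cos 199°, sin 199°) = (34.90, -14.58). A1 meets ZA tangentially, so UZ is at right angles to ZA, so ZA runs along (−sin 199°, cos 199°); with |ZA| = 27.0, A = (43.69, -40.11). Then |TA| = |A − T| = 59.31.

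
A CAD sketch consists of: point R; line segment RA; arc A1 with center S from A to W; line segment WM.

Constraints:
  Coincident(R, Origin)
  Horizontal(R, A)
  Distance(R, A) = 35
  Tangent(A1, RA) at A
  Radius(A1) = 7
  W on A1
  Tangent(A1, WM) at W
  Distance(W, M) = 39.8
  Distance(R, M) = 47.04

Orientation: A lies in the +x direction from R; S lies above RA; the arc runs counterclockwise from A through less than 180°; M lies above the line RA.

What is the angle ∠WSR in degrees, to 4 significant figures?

156.1°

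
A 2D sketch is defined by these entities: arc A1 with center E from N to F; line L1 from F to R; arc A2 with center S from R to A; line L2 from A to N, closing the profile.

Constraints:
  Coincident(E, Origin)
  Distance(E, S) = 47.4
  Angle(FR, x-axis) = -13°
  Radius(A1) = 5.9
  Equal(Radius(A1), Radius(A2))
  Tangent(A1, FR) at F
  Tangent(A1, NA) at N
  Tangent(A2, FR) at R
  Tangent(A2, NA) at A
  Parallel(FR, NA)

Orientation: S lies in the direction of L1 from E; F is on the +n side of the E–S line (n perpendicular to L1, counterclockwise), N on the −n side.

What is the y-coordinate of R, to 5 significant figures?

-4.9139

The slot axis is L1's direction at -13.0°, so u = (cos -13.0°, sin -13.0°) = (0.97437, -0.22495) and n = (−sin -13.0°, cos -13.0°) = (0.22495, 0.97437). E is at the origin and S lies 47.4 along u from E, so S = 47.4·u = (46.185, -10.663). Tangency of A1 to both parallel lines with radius 5.9 puts F and N at E ± 5.9·n: F = (1.3272, 5.7488), N = (-1.3272, -5.7488). Equal radii place R and A the same way about S: R = S + 5.9·n = (47.512, -4.9139), A = S − 5.9·n = (44.858, -16.411). So R.y = -4.9139.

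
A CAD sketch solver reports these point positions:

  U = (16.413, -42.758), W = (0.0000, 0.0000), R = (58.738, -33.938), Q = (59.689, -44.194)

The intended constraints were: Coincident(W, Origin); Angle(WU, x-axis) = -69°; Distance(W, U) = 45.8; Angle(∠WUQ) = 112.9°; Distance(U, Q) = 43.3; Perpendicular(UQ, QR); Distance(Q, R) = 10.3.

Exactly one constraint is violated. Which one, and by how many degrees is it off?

Perpendicular(UQ, QR) — off by 7.20°.

W = (0.00, 0.00) ✓; WU at -69.00° ✓; |WU| = 45.80 ✓; ∠WUQ = 112.9° ✓; |UQ| = 43.30 ✓; ∠(UQ, QR) = 97.20° ✗; |QR| = 10.30 ✓.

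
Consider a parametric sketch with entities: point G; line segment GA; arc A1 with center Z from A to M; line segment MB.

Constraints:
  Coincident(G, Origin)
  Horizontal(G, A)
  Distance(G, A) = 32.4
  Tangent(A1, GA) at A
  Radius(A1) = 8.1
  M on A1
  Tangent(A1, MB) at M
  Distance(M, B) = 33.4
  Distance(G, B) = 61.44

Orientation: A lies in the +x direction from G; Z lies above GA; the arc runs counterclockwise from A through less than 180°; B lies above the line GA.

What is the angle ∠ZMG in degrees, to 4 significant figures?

21.38°

Checks: |ZM| = 8.100 ✓; ∠(ZM, MB) = 90.00° ✓; |MB| = 33.40 ✓; |GB| = 61.44 ✓.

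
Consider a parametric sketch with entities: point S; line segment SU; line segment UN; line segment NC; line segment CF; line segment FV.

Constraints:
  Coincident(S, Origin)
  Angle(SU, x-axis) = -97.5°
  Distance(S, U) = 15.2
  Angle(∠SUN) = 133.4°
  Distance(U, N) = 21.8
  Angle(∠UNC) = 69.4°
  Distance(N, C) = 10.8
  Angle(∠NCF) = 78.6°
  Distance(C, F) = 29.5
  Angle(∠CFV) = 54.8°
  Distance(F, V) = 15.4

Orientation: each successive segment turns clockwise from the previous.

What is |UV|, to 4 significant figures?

13.55

∠NCF = 78.6° gives CF at 3.900° from the x-axis; with |CF| = 29.5, F = (6.939, -15.43). ∠CFV = 54.8° gives FV at -121.3° from the x-axis; with |FV| = 15.4, V = (-1.062, -28.59). Then |UV| = |V − U| = 13.55.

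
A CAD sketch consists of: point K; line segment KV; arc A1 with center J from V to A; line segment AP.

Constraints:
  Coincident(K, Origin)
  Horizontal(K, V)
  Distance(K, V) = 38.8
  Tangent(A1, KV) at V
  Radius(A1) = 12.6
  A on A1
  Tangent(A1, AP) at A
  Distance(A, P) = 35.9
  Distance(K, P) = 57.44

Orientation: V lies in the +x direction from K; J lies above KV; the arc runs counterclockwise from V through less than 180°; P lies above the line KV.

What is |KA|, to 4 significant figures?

53.03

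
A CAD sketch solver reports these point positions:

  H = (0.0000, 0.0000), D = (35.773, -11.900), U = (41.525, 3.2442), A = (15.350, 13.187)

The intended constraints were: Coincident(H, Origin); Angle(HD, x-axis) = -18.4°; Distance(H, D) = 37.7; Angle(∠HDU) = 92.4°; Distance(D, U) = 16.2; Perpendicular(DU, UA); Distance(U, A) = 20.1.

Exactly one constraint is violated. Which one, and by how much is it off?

Distance(U, A) = 20.1 — off by 7.90.

H = (0.00, 0.00) ✓; HD at -18.40° ✓; |HD| = 37.70 ✓; ∠HDU = 92.40° ✓; |DU| = 16.20 ✓; ∠(DU, UA) = 90.00° ✓; |UA| = 28.00 ✗.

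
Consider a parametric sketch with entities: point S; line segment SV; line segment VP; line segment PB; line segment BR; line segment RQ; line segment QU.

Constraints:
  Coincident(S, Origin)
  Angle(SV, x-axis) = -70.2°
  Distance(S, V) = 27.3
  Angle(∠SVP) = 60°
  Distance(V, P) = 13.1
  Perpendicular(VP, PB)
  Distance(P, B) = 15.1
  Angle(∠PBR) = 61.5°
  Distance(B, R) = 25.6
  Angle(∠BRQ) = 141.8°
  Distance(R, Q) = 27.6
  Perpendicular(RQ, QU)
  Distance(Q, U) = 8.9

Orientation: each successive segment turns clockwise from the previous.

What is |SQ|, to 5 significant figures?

57.266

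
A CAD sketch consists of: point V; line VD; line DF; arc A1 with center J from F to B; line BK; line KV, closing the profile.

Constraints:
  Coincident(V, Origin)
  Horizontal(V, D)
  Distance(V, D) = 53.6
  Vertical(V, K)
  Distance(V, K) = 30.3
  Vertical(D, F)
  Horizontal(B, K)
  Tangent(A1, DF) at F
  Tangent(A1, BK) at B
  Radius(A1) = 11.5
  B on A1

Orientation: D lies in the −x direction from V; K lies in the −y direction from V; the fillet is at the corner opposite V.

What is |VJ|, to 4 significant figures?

46.11

V and K share the same x with |VK| = 30.3 and K on the −y side, so K = (0.000, -30.30). The virtual corner opposite V is at (-53.60, -30.30). A1 meets DF tangentially, so JF is at right angles to DF and the tangent condition forces JB to be normal to BK, with radius 11.5, so the center J sits 11.5 in from both sides at J = (-42.10, -18.80). Then |VJ| = |J − V| = 46.11.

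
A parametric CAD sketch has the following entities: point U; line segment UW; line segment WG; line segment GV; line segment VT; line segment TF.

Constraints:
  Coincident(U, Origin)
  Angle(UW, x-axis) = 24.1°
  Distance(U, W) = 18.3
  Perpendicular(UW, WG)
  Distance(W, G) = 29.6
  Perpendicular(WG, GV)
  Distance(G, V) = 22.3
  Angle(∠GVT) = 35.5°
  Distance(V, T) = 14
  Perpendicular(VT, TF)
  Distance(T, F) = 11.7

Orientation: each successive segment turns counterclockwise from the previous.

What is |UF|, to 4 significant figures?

34.09

U is at the origin; UW runs at 24.1° with length 18.3, so W = (16.70, 7.472). UW ⟂ WG, so WG runs at 114.1°; with |WG| = 29.6, G = (4.618, 34.49). The perpendicularity gives GV at right angles to WG, so GV runs at -155.9°; with |GV| = 22.3, V = (-15.74, 25.39). ∠GVT = 35.5° gives VT at -11.40° from the x-axis; with |VT| = 14.0, T = (-2.014, 22.62). VT is perpendicular to TF, so TF runs at 78.60°; with |TF| = 11.7, F = (0.2985, 34.09). Then |UF| = |F − U| = 34.09.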